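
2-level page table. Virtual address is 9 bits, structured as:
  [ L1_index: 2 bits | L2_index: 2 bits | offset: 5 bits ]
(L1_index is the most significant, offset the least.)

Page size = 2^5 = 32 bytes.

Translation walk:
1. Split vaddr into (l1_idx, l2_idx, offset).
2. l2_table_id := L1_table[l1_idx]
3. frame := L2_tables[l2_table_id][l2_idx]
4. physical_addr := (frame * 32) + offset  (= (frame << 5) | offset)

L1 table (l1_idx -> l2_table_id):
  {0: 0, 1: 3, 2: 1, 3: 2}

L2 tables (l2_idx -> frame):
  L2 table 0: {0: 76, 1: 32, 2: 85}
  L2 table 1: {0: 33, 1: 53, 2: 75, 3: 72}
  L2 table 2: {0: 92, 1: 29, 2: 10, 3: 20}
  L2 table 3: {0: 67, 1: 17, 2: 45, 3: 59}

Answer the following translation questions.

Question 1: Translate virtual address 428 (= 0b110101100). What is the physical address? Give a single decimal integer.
vaddr = 428 = 0b110101100
Split: l1_idx=3, l2_idx=1, offset=12
L1[3] = 2
L2[2][1] = 29
paddr = 29 * 32 + 12 = 940

Answer: 940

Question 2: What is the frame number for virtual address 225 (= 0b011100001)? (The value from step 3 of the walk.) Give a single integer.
vaddr = 225: l1_idx=1, l2_idx=3
L1[1] = 3; L2[3][3] = 59

Answer: 59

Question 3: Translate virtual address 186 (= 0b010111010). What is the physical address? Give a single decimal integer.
Answer: 570

Derivation:
vaddr = 186 = 0b010111010
Split: l1_idx=1, l2_idx=1, offset=26
L1[1] = 3
L2[3][1] = 17
paddr = 17 * 32 + 26 = 570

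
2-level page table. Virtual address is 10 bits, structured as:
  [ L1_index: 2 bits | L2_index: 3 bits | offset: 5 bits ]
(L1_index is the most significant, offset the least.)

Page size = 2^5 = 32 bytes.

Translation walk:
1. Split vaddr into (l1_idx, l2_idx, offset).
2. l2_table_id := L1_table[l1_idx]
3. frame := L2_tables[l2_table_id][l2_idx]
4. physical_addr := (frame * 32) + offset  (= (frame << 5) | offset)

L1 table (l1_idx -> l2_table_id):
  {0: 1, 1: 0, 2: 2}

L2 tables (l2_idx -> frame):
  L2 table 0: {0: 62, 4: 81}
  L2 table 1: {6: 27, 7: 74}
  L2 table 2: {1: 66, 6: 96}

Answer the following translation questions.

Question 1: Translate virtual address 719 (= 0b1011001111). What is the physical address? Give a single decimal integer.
vaddr = 719 = 0b1011001111
Split: l1_idx=2, l2_idx=6, offset=15
L1[2] = 2
L2[2][6] = 96
paddr = 96 * 32 + 15 = 3087

Answer: 3087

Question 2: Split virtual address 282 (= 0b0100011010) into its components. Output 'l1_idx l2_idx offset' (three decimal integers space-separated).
Answer: 1 0 26

Derivation:
vaddr = 282 = 0b0100011010
  top 2 bits -> l1_idx = 1
  next 3 bits -> l2_idx = 0
  bottom 5 bits -> offset = 26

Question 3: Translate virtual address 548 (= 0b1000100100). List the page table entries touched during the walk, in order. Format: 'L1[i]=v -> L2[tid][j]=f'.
vaddr = 548 = 0b1000100100
Split: l1_idx=2, l2_idx=1, offset=4

Answer: L1[2]=2 -> L2[2][1]=66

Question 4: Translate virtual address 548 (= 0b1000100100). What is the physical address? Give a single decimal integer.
vaddr = 548 = 0b1000100100
Split: l1_idx=2, l2_idx=1, offset=4
L1[2] = 2
L2[2][1] = 66
paddr = 66 * 32 + 4 = 2116

Answer: 2116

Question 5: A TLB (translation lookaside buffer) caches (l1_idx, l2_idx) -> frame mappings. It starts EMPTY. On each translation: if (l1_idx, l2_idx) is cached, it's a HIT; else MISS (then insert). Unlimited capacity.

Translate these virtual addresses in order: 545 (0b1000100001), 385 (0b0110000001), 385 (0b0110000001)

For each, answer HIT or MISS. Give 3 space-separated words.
vaddr=545: (2,1) not in TLB -> MISS, insert
vaddr=385: (1,4) not in TLB -> MISS, insert
vaddr=385: (1,4) in TLB -> HIT

Answer: MISS MISS HIT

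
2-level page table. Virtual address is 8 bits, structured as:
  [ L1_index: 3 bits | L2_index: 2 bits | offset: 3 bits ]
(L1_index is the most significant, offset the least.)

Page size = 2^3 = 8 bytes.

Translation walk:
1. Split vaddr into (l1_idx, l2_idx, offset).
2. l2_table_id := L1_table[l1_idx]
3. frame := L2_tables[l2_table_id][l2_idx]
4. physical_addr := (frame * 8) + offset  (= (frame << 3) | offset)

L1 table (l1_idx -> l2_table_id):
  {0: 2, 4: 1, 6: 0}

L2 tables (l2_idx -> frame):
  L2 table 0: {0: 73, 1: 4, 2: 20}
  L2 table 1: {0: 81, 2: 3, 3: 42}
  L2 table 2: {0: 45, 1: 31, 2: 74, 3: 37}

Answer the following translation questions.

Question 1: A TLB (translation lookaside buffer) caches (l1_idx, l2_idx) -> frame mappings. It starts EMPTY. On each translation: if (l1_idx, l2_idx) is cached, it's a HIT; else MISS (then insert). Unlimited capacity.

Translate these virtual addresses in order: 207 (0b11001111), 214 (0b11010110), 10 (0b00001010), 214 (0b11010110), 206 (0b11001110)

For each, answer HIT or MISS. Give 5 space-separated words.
vaddr=207: (6,1) not in TLB -> MISS, insert
vaddr=214: (6,2) not in TLB -> MISS, insert
vaddr=10: (0,1) not in TLB -> MISS, insert
vaddr=214: (6,2) in TLB -> HIT
vaddr=206: (6,1) in TLB -> HIT

Answer: MISS MISS MISS HIT HIT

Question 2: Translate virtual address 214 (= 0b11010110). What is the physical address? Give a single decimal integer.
Answer: 166

Derivation:
vaddr = 214 = 0b11010110
Split: l1_idx=6, l2_idx=2, offset=6
L1[6] = 0
L2[0][2] = 20
paddr = 20 * 8 + 6 = 166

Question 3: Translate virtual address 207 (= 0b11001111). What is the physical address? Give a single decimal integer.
Answer: 39

Derivation:
vaddr = 207 = 0b11001111
Split: l1_idx=6, l2_idx=1, offset=7
L1[6] = 0
L2[0][1] = 4
paddr = 4 * 8 + 7 = 39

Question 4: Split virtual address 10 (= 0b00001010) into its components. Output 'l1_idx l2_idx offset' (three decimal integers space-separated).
Answer: 0 1 2

Derivation:
vaddr = 10 = 0b00001010
  top 3 bits -> l1_idx = 0
  next 2 bits -> l2_idx = 1
  bottom 3 bits -> offset = 2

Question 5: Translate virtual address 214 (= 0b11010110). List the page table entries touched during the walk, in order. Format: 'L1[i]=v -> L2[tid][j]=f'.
Answer: L1[6]=0 -> L2[0][2]=20

Derivation:
vaddr = 214 = 0b11010110
Split: l1_idx=6, l2_idx=2, offset=6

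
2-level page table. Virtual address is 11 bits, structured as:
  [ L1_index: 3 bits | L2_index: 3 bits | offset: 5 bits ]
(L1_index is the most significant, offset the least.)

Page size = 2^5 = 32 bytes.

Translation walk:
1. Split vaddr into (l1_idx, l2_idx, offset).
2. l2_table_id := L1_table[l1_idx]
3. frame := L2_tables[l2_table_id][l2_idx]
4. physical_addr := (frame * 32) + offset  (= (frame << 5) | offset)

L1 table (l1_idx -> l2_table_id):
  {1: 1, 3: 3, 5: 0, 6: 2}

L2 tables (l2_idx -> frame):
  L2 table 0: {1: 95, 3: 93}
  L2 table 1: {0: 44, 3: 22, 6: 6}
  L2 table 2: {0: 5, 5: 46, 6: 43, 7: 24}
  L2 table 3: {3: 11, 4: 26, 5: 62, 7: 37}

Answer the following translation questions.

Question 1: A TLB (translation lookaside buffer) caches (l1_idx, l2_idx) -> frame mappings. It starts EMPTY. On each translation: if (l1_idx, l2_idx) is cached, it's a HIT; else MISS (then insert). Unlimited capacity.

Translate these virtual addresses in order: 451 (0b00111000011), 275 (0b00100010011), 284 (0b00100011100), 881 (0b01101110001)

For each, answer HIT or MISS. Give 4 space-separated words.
Answer: MISS MISS HIT MISS

Derivation:
vaddr=451: (1,6) not in TLB -> MISS, insert
vaddr=275: (1,0) not in TLB -> MISS, insert
vaddr=284: (1,0) in TLB -> HIT
vaddr=881: (3,3) not in TLB -> MISS, insert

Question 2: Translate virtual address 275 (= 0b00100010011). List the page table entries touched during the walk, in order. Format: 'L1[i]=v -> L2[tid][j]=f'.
vaddr = 275 = 0b00100010011
Split: l1_idx=1, l2_idx=0, offset=19

Answer: L1[1]=1 -> L2[1][0]=44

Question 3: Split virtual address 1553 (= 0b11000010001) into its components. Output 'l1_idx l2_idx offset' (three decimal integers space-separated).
vaddr = 1553 = 0b11000010001
  top 3 bits -> l1_idx = 6
  next 3 bits -> l2_idx = 0
  bottom 5 bits -> offset = 17

Answer: 6 0 17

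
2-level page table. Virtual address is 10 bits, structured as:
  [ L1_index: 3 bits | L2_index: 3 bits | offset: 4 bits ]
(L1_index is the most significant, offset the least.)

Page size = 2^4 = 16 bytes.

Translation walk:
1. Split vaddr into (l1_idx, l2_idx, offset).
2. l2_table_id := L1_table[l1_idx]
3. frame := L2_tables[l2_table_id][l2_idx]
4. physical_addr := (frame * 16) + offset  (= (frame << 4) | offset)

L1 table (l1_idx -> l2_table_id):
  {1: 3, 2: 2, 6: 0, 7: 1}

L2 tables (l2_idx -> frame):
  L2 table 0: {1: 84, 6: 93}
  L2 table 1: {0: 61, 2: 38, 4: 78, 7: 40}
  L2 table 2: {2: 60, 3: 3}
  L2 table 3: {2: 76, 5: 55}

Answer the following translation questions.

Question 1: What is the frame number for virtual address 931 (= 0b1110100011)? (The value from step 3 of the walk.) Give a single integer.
Answer: 38

Derivation:
vaddr = 931: l1_idx=7, l2_idx=2
L1[7] = 1; L2[1][2] = 38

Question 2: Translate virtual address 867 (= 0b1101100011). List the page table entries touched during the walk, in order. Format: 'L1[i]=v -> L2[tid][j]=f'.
vaddr = 867 = 0b1101100011
Split: l1_idx=6, l2_idx=6, offset=3

Answer: L1[6]=0 -> L2[0][6]=93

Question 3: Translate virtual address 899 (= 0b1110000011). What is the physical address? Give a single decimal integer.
Answer: 979

Derivation:
vaddr = 899 = 0b1110000011
Split: l1_idx=7, l2_idx=0, offset=3
L1[7] = 1
L2[1][0] = 61
paddr = 61 * 16 + 3 = 979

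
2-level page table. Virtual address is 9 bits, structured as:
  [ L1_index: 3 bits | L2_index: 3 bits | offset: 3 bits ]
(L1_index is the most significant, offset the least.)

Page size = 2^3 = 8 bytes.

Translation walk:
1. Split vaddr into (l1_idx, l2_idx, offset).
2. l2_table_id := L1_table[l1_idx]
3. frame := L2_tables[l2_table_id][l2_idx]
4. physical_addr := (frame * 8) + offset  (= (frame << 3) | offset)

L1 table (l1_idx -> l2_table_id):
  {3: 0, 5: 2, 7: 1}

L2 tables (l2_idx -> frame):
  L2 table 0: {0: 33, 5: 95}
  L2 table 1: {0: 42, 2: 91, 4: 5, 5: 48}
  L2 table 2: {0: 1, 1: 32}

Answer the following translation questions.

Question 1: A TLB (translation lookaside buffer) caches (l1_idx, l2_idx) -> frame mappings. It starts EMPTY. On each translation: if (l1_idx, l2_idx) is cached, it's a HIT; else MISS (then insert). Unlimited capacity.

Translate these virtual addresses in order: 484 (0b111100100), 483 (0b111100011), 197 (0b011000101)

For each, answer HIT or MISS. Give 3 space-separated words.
vaddr=484: (7,4) not in TLB -> MISS, insert
vaddr=483: (7,4) in TLB -> HIT
vaddr=197: (3,0) not in TLB -> MISS, insert

Answer: MISS HIT MISS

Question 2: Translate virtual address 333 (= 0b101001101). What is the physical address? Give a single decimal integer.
Answer: 261

Derivation:
vaddr = 333 = 0b101001101
Split: l1_idx=5, l2_idx=1, offset=5
L1[5] = 2
L2[2][1] = 32
paddr = 32 * 8 + 5 = 261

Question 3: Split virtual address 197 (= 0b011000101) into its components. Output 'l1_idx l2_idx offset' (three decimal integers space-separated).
vaddr = 197 = 0b011000101
  top 3 bits -> l1_idx = 3
  next 3 bits -> l2_idx = 0
  bottom 3 bits -> offset = 5

Answer: 3 0 5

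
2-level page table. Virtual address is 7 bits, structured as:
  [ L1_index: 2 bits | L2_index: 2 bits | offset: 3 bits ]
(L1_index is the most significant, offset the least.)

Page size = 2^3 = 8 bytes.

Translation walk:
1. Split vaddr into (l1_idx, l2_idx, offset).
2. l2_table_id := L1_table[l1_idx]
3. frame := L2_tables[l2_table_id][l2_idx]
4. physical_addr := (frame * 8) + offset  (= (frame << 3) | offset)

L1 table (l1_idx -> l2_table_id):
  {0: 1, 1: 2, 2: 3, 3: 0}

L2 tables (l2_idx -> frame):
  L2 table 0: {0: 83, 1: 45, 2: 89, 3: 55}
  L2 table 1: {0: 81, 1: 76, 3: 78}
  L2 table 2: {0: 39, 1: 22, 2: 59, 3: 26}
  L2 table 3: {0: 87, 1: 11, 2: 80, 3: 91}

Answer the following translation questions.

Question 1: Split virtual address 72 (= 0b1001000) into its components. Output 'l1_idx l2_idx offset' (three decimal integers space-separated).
Answer: 2 1 0

Derivation:
vaddr = 72 = 0b1001000
  top 2 bits -> l1_idx = 2
  next 2 bits -> l2_idx = 1
  bottom 3 bits -> offset = 0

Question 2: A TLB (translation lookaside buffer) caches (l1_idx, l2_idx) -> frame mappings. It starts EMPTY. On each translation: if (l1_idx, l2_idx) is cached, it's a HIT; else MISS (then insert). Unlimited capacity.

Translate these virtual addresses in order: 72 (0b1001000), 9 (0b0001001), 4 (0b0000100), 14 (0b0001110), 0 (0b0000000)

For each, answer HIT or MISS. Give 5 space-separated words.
vaddr=72: (2,1) not in TLB -> MISS, insert
vaddr=9: (0,1) not in TLB -> MISS, insert
vaddr=4: (0,0) not in TLB -> MISS, insert
vaddr=14: (0,1) in TLB -> HIT
vaddr=0: (0,0) in TLB -> HIT

Answer: MISS MISS MISS HIT HIT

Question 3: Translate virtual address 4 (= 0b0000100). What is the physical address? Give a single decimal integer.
vaddr = 4 = 0b0000100
Split: l1_idx=0, l2_idx=0, offset=4
L1[0] = 1
L2[1][0] = 81
paddr = 81 * 8 + 4 = 652

Answer: 652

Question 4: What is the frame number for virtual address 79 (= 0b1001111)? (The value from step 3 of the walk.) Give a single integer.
vaddr = 79: l1_idx=2, l2_idx=1
L1[2] = 3; L2[3][1] = 11

Answer: 11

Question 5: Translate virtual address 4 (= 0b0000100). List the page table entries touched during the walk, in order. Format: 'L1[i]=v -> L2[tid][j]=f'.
vaddr = 4 = 0b0000100
Split: l1_idx=0, l2_idx=0, offset=4

Answer: L1[0]=1 -> L2[1][0]=81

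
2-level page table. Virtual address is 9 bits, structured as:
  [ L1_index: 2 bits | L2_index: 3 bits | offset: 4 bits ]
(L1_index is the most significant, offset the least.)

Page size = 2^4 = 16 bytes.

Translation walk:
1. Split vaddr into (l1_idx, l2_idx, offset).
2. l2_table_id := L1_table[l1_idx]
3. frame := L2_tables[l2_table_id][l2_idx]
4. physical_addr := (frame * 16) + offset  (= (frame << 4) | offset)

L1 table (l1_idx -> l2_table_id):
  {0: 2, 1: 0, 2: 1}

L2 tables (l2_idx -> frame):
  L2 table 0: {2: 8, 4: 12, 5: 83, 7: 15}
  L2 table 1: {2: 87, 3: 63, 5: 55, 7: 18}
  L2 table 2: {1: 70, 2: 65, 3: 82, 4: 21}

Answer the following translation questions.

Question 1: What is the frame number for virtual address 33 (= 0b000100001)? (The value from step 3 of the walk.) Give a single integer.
vaddr = 33: l1_idx=0, l2_idx=2
L1[0] = 2; L2[2][2] = 65

Answer: 65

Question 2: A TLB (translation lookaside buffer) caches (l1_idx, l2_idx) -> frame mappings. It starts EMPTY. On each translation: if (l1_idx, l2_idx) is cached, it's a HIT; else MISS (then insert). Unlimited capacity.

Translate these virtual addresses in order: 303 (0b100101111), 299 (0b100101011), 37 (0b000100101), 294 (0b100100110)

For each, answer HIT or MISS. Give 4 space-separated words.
Answer: MISS HIT MISS HIT

Derivation:
vaddr=303: (2,2) not in TLB -> MISS, insert
vaddr=299: (2,2) in TLB -> HIT
vaddr=37: (0,2) not in TLB -> MISS, insert
vaddr=294: (2,2) in TLB -> HIT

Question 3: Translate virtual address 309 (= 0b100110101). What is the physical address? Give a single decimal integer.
vaddr = 309 = 0b100110101
Split: l1_idx=2, l2_idx=3, offset=5
L1[2] = 1
L2[1][3] = 63
paddr = 63 * 16 + 5 = 1013

Answer: 1013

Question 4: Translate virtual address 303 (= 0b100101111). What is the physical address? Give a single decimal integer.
vaddr = 303 = 0b100101111
Split: l1_idx=2, l2_idx=2, offset=15
L1[2] = 1
L2[1][2] = 87
paddr = 87 * 16 + 15 = 1407

Answer: 1407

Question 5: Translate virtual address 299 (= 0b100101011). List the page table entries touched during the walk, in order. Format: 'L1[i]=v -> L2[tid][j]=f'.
vaddr = 299 = 0b100101011
Split: l1_idx=2, l2_idx=2, offset=11

Answer: L1[2]=1 -> L2[1][2]=87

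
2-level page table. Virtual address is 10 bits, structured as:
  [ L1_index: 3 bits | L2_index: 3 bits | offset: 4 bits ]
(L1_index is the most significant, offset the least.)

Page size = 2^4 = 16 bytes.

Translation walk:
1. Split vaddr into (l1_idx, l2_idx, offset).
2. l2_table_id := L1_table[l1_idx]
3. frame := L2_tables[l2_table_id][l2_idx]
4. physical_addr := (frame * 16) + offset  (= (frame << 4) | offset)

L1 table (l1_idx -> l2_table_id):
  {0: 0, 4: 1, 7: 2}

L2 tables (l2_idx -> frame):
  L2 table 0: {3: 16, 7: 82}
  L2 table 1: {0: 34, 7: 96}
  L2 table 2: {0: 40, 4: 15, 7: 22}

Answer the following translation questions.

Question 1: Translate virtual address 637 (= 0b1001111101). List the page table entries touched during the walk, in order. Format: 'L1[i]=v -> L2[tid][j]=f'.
Answer: L1[4]=1 -> L2[1][7]=96

Derivation:
vaddr = 637 = 0b1001111101
Split: l1_idx=4, l2_idx=7, offset=13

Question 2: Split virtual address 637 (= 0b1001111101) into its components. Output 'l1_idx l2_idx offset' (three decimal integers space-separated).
Answer: 4 7 13

Derivation:
vaddr = 637 = 0b1001111101
  top 3 bits -> l1_idx = 4
  next 3 bits -> l2_idx = 7
  bottom 4 bits -> offset = 13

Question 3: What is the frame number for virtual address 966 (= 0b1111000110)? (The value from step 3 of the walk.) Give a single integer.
vaddr = 966: l1_idx=7, l2_idx=4
L1[7] = 2; L2[2][4] = 15

Answer: 15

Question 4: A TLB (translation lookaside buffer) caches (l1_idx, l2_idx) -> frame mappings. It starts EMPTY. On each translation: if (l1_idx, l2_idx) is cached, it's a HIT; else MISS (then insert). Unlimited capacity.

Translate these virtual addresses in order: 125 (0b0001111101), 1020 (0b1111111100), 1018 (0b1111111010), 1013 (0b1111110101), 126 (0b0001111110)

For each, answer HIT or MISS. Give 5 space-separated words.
vaddr=125: (0,7) not in TLB -> MISS, insert
vaddr=1020: (7,7) not in TLB -> MISS, insert
vaddr=1018: (7,7) in TLB -> HIT
vaddr=1013: (7,7) in TLB -> HIT
vaddr=126: (0,7) in TLB -> HIT

Answer: MISS MISS HIT HIT HIT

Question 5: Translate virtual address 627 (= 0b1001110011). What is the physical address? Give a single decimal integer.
Answer: 1539

Derivation:
vaddr = 627 = 0b1001110011
Split: l1_idx=4, l2_idx=7, offset=3
L1[4] = 1
L2[1][7] = 96
paddr = 96 * 16 + 3 = 1539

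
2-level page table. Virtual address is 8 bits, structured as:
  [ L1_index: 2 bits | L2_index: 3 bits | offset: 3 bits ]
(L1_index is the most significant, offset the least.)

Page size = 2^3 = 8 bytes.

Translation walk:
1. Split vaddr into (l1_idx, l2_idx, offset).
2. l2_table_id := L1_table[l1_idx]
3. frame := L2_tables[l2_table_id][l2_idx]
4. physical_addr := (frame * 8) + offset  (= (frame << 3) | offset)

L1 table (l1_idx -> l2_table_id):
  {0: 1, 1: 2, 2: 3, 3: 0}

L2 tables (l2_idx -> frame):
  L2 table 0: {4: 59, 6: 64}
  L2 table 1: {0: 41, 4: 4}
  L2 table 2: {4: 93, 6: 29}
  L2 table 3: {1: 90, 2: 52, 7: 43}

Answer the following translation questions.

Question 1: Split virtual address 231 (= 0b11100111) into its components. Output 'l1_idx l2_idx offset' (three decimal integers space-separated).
vaddr = 231 = 0b11100111
  top 2 bits -> l1_idx = 3
  next 3 bits -> l2_idx = 4
  bottom 3 bits -> offset = 7

Answer: 3 4 7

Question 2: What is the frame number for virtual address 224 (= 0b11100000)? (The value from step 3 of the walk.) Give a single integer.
Answer: 59

Derivation:
vaddr = 224: l1_idx=3, l2_idx=4
L1[3] = 0; L2[0][4] = 59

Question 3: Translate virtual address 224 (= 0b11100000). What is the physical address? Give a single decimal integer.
vaddr = 224 = 0b11100000
Split: l1_idx=3, l2_idx=4, offset=0
L1[3] = 0
L2[0][4] = 59
paddr = 59 * 8 + 0 = 472

Answer: 472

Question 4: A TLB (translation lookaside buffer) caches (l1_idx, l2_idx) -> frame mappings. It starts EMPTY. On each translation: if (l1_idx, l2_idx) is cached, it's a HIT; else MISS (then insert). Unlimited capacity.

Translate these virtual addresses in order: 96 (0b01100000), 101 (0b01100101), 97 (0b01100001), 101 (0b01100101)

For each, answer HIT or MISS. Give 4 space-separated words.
Answer: MISS HIT HIT HIT

Derivation:
vaddr=96: (1,4) not in TLB -> MISS, insert
vaddr=101: (1,4) in TLB -> HIT
vaddr=97: (1,4) in TLB -> HIT
vaddr=101: (1,4) in TLB -> HIT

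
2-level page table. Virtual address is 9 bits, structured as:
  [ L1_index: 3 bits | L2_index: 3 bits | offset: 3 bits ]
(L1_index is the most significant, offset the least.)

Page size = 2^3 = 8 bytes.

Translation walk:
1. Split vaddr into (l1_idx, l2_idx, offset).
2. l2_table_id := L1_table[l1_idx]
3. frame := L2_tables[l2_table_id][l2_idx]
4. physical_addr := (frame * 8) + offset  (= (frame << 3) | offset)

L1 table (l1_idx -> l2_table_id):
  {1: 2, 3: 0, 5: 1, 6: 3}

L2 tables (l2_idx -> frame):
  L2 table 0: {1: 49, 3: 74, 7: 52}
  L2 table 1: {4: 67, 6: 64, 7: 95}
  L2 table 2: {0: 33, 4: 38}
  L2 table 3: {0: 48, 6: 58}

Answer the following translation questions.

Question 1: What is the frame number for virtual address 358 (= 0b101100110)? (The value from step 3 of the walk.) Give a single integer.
Answer: 67

Derivation:
vaddr = 358: l1_idx=5, l2_idx=4
L1[5] = 1; L2[1][4] = 67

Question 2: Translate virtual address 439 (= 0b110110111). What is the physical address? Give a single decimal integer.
Answer: 471

Derivation:
vaddr = 439 = 0b110110111
Split: l1_idx=6, l2_idx=6, offset=7
L1[6] = 3
L2[3][6] = 58
paddr = 58 * 8 + 7 = 471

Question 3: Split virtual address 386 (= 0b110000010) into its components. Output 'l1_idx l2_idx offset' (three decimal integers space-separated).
vaddr = 386 = 0b110000010
  top 3 bits -> l1_idx = 6
  next 3 bits -> l2_idx = 0
  bottom 3 bits -> offset = 2

Answer: 6 0 2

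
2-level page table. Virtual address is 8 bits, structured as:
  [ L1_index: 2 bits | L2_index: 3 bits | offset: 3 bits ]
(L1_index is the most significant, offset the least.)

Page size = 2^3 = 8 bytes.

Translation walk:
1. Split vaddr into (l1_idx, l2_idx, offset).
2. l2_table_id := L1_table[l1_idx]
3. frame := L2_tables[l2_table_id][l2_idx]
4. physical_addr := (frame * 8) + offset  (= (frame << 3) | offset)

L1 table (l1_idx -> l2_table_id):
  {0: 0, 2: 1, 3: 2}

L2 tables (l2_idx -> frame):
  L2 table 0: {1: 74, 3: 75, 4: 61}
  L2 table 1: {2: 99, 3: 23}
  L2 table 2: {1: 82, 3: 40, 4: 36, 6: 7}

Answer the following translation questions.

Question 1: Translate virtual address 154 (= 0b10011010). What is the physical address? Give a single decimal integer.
Answer: 186

Derivation:
vaddr = 154 = 0b10011010
Split: l1_idx=2, l2_idx=3, offset=2
L1[2] = 1
L2[1][3] = 23
paddr = 23 * 8 + 2 = 186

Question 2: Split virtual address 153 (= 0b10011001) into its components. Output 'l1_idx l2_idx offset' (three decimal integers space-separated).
vaddr = 153 = 0b10011001
  top 2 bits -> l1_idx = 2
  next 3 bits -> l2_idx = 3
  bottom 3 bits -> offset = 1

Answer: 2 3 1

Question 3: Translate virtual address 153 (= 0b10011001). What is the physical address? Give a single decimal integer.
vaddr = 153 = 0b10011001
Split: l1_idx=2, l2_idx=3, offset=1
L1[2] = 1
L2[1][3] = 23
paddr = 23 * 8 + 1 = 185

Answer: 185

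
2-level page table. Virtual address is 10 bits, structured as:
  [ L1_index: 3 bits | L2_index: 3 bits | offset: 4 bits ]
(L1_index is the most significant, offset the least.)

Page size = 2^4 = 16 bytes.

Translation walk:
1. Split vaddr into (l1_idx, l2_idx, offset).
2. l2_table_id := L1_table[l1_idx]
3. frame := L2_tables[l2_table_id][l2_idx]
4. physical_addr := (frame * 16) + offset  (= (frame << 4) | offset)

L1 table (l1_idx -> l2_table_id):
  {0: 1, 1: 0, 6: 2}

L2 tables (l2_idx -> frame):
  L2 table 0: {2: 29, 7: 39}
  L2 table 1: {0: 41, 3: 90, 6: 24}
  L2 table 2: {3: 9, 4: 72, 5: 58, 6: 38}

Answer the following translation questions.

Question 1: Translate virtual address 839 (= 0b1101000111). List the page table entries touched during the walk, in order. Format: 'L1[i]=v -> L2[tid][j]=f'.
Answer: L1[6]=2 -> L2[2][4]=72

Derivation:
vaddr = 839 = 0b1101000111
Split: l1_idx=6, l2_idx=4, offset=7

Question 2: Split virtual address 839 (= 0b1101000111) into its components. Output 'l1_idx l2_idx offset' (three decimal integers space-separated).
Answer: 6 4 7

Derivation:
vaddr = 839 = 0b1101000111
  top 3 bits -> l1_idx = 6
  next 3 bits -> l2_idx = 4
  bottom 4 bits -> offset = 7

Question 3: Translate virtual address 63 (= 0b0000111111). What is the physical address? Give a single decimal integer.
vaddr = 63 = 0b0000111111
Split: l1_idx=0, l2_idx=3, offset=15
L1[0] = 1
L2[1][3] = 90
paddr = 90 * 16 + 15 = 1455

Answer: 1455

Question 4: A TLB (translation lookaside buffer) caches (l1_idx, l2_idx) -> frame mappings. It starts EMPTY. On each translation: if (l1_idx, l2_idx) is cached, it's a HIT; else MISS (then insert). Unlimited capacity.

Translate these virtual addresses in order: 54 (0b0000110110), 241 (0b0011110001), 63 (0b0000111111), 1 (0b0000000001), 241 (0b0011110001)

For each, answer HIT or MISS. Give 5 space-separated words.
Answer: MISS MISS HIT MISS HIT

Derivation:
vaddr=54: (0,3) not in TLB -> MISS, insert
vaddr=241: (1,7) not in TLB -> MISS, insert
vaddr=63: (0,3) in TLB -> HIT
vaddr=1: (0,0) not in TLB -> MISS, insert
vaddr=241: (1,7) in TLB -> HIT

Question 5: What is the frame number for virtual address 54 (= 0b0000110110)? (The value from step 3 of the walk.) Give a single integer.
vaddr = 54: l1_idx=0, l2_idx=3
L1[0] = 1; L2[1][3] = 90

Answer: 90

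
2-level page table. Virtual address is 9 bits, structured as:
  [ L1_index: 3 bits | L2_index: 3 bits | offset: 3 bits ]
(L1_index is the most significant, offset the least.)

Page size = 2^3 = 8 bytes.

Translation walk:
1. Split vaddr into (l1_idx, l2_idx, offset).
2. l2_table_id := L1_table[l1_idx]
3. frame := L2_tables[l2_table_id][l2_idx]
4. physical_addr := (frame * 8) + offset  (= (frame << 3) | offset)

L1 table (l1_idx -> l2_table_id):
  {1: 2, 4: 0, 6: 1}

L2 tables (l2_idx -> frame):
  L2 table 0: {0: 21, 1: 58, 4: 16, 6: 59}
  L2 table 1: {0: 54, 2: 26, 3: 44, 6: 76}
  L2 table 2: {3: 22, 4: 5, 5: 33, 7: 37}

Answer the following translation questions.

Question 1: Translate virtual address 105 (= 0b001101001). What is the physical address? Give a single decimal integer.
vaddr = 105 = 0b001101001
Split: l1_idx=1, l2_idx=5, offset=1
L1[1] = 2
L2[2][5] = 33
paddr = 33 * 8 + 1 = 265

Answer: 265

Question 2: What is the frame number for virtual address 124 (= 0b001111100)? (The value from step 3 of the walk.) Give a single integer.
Answer: 37

Derivation:
vaddr = 124: l1_idx=1, l2_idx=7
L1[1] = 2; L2[2][7] = 37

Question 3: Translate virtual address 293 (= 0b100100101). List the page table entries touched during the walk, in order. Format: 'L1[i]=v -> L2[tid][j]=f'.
vaddr = 293 = 0b100100101
Split: l1_idx=4, l2_idx=4, offset=5

Answer: L1[4]=0 -> L2[0][4]=16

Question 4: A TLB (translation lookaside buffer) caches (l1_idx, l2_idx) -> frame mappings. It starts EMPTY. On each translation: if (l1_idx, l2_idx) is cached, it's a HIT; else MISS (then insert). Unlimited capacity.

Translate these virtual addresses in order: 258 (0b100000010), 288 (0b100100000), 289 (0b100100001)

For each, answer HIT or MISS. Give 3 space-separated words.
vaddr=258: (4,0) not in TLB -> MISS, insert
vaddr=288: (4,4) not in TLB -> MISS, insert
vaddr=289: (4,4) in TLB -> HIT

Answer: MISS MISS HIT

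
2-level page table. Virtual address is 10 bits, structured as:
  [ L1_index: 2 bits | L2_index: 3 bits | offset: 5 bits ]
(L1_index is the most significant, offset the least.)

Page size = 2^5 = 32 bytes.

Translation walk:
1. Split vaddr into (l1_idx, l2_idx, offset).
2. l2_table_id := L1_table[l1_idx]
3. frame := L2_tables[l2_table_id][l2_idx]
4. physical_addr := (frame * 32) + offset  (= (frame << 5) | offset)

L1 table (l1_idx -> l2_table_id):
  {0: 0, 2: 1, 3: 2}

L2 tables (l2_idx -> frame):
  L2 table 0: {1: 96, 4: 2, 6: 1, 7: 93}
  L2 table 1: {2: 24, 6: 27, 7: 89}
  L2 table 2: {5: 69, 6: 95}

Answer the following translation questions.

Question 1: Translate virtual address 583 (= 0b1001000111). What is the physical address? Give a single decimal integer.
vaddr = 583 = 0b1001000111
Split: l1_idx=2, l2_idx=2, offset=7
L1[2] = 1
L2[1][2] = 24
paddr = 24 * 32 + 7 = 775

Answer: 775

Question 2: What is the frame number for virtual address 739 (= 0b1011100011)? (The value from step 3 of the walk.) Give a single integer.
vaddr = 739: l1_idx=2, l2_idx=7
L1[2] = 1; L2[1][7] = 89

Answer: 89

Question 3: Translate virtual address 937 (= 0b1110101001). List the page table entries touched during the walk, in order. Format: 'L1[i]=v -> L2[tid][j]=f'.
vaddr = 937 = 0b1110101001
Split: l1_idx=3, l2_idx=5, offset=9

Answer: L1[3]=2 -> L2[2][5]=69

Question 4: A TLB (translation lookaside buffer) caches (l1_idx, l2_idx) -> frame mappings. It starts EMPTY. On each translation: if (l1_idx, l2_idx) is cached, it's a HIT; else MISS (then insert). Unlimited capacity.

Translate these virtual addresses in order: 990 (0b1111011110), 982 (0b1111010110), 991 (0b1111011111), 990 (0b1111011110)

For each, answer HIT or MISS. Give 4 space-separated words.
vaddr=990: (3,6) not in TLB -> MISS, insert
vaddr=982: (3,6) in TLB -> HIT
vaddr=991: (3,6) in TLB -> HIT
vaddr=990: (3,6) in TLB -> HIT

Answer: MISS HIT HIT HIT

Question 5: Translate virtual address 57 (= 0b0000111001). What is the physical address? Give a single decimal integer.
Answer: 3097

Derivation:
vaddr = 57 = 0b0000111001
Split: l1_idx=0, l2_idx=1, offset=25
L1[0] = 0
L2[0][1] = 96
paddr = 96 * 32 + 25 = 3097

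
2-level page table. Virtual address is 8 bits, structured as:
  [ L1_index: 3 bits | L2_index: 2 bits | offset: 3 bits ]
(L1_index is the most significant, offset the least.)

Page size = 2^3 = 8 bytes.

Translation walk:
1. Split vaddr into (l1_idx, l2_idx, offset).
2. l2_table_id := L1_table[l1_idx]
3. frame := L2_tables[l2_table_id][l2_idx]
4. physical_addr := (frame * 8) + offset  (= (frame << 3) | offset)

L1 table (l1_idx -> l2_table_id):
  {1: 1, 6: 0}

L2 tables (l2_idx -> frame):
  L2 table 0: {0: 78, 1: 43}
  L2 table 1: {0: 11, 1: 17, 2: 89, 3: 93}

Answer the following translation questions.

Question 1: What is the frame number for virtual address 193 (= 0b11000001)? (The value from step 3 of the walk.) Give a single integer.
Answer: 78

Derivation:
vaddr = 193: l1_idx=6, l2_idx=0
L1[6] = 0; L2[0][0] = 78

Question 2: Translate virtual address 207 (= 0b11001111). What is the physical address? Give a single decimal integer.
vaddr = 207 = 0b11001111
Split: l1_idx=6, l2_idx=1, offset=7
L1[6] = 0
L2[0][1] = 43
paddr = 43 * 8 + 7 = 351

Answer: 351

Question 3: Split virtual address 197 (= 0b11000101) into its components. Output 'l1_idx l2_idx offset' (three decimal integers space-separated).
vaddr = 197 = 0b11000101
  top 3 bits -> l1_idx = 6
  next 2 bits -> l2_idx = 0
  bottom 3 bits -> offset = 5

Answer: 6 0 5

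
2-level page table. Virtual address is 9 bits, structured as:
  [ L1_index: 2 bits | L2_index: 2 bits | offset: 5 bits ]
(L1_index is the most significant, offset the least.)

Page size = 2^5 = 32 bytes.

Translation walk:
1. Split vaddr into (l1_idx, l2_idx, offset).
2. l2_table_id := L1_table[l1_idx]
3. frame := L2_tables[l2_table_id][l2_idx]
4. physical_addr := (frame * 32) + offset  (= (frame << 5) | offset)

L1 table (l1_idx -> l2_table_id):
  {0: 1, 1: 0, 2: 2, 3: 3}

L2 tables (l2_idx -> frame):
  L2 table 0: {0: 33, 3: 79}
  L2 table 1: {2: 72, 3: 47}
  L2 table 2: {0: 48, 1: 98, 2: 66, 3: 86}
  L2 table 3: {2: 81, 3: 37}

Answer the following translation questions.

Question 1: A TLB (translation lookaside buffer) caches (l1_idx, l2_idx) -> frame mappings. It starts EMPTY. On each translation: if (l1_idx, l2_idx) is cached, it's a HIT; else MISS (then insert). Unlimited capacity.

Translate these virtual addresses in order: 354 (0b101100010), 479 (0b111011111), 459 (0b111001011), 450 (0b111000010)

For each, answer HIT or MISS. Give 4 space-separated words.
Answer: MISS MISS HIT HIT

Derivation:
vaddr=354: (2,3) not in TLB -> MISS, insert
vaddr=479: (3,2) not in TLB -> MISS, insert
vaddr=459: (3,2) in TLB -> HIT
vaddr=450: (3,2) in TLB -> HIT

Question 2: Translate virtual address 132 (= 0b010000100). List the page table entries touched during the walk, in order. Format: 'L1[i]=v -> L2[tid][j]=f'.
vaddr = 132 = 0b010000100
Split: l1_idx=1, l2_idx=0, offset=4

Answer: L1[1]=0 -> L2[0][0]=33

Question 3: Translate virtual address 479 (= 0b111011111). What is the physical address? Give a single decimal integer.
Answer: 2623

Derivation:
vaddr = 479 = 0b111011111
Split: l1_idx=3, l2_idx=2, offset=31
L1[3] = 3
L2[3][2] = 81
paddr = 81 * 32 + 31 = 2623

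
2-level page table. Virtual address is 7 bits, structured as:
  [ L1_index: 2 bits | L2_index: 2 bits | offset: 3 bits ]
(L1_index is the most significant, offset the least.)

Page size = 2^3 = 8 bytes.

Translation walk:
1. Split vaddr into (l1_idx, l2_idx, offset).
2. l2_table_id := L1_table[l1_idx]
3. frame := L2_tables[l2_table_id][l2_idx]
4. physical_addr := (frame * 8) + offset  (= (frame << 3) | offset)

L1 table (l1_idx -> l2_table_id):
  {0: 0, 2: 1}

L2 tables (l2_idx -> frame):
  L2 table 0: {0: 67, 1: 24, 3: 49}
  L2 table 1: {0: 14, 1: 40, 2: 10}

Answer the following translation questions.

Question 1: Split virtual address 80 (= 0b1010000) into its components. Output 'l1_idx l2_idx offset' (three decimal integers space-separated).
Answer: 2 2 0

Derivation:
vaddr = 80 = 0b1010000
  top 2 bits -> l1_idx = 2
  next 2 bits -> l2_idx = 2
  bottom 3 bits -> offset = 0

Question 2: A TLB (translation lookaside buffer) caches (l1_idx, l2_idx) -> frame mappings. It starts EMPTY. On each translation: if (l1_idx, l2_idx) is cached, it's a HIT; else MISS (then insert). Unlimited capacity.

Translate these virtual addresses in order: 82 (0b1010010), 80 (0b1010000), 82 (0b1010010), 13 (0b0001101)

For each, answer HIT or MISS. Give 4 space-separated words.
vaddr=82: (2,2) not in TLB -> MISS, insert
vaddr=80: (2,2) in TLB -> HIT
vaddr=82: (2,2) in TLB -> HIT
vaddr=13: (0,1) not in TLB -> MISS, insert

Answer: MISS HIT HIT MISS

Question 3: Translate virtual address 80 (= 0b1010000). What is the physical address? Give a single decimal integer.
vaddr = 80 = 0b1010000
Split: l1_idx=2, l2_idx=2, offset=0
L1[2] = 1
L2[1][2] = 10
paddr = 10 * 8 + 0 = 80

Answer: 80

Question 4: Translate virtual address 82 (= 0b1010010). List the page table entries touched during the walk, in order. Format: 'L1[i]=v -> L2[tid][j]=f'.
Answer: L1[2]=1 -> L2[1][2]=10

Derivation:
vaddr = 82 = 0b1010010
Split: l1_idx=2, l2_idx=2, offset=2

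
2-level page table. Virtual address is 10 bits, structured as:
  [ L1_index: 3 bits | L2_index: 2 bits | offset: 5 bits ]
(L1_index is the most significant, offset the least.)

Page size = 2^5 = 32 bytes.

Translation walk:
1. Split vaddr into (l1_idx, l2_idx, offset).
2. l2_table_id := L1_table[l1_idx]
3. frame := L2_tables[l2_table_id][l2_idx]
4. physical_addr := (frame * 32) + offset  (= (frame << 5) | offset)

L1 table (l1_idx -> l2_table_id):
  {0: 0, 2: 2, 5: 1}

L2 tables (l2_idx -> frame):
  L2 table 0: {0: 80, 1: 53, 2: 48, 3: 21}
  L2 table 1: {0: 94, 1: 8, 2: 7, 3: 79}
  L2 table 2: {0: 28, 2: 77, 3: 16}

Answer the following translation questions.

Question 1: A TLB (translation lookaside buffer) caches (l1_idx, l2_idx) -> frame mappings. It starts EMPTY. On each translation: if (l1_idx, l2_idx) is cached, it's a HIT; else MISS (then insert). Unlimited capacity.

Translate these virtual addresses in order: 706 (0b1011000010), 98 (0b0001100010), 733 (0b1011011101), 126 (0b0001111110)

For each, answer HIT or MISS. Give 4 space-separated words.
vaddr=706: (5,2) not in TLB -> MISS, insert
vaddr=98: (0,3) not in TLB -> MISS, insert
vaddr=733: (5,2) in TLB -> HIT
vaddr=126: (0,3) in TLB -> HIT

Answer: MISS MISS HIT HIT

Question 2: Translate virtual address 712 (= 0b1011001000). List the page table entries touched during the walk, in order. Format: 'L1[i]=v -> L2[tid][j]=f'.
Answer: L1[5]=1 -> L2[1][2]=7

Derivation:
vaddr = 712 = 0b1011001000
Split: l1_idx=5, l2_idx=2, offset=8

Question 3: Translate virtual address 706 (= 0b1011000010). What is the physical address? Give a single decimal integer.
vaddr = 706 = 0b1011000010
Split: l1_idx=5, l2_idx=2, offset=2
L1[5] = 1
L2[1][2] = 7
paddr = 7 * 32 + 2 = 226

Answer: 226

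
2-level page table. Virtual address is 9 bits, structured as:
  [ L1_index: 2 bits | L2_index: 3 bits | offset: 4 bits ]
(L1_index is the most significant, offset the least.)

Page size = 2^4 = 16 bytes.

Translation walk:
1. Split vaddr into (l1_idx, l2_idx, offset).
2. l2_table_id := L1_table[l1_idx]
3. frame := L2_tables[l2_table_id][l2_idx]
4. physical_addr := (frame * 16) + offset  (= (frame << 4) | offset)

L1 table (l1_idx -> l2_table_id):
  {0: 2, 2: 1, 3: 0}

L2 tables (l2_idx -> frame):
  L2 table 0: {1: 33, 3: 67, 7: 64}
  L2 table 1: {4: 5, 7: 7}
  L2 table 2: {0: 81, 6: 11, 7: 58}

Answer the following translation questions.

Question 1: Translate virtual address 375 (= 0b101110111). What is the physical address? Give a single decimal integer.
vaddr = 375 = 0b101110111
Split: l1_idx=2, l2_idx=7, offset=7
L1[2] = 1
L2[1][7] = 7
paddr = 7 * 16 + 7 = 119

Answer: 119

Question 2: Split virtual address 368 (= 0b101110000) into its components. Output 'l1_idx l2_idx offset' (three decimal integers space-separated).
Answer: 2 7 0

Derivation:
vaddr = 368 = 0b101110000
  top 2 bits -> l1_idx = 2
  next 3 bits -> l2_idx = 7
  bottom 4 bits -> offset = 0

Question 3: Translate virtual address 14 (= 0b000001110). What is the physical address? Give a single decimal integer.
vaddr = 14 = 0b000001110
Split: l1_idx=0, l2_idx=0, offset=14
L1[0] = 2
L2[2][0] = 81
paddr = 81 * 16 + 14 = 1310

Answer: 1310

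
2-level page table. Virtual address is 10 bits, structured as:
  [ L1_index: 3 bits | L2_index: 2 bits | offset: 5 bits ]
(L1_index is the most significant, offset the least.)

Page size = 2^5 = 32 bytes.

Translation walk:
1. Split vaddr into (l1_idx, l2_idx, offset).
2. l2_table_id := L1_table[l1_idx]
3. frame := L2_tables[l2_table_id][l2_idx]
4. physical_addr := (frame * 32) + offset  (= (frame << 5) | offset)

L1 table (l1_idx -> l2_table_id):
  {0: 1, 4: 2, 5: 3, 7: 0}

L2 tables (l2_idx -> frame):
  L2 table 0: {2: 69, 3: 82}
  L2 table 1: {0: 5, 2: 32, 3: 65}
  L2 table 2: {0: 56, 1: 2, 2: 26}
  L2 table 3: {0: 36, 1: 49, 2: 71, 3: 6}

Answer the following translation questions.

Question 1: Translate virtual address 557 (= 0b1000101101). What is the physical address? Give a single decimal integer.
vaddr = 557 = 0b1000101101
Split: l1_idx=4, l2_idx=1, offset=13
L1[4] = 2
L2[2][1] = 2
paddr = 2 * 32 + 13 = 77

Answer: 77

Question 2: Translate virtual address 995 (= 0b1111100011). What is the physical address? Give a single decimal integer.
vaddr = 995 = 0b1111100011
Split: l1_idx=7, l2_idx=3, offset=3
L1[7] = 0
L2[0][3] = 82
paddr = 82 * 32 + 3 = 2627

Answer: 2627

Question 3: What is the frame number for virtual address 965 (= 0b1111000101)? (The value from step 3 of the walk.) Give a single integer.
Answer: 69

Derivation:
vaddr = 965: l1_idx=7, l2_idx=2
L1[7] = 0; L2[0][2] = 69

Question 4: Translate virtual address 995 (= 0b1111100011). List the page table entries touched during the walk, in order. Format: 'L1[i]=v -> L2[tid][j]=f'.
vaddr = 995 = 0b1111100011
Split: l1_idx=7, l2_idx=3, offset=3

Answer: L1[7]=0 -> L2[0][3]=82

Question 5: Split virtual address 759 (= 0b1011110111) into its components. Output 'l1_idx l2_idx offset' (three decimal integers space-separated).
vaddr = 759 = 0b1011110111
  top 3 bits -> l1_idx = 5
  next 2 bits -> l2_idx = 3
  bottom 5 bits -> offset = 23

Answer: 5 3 23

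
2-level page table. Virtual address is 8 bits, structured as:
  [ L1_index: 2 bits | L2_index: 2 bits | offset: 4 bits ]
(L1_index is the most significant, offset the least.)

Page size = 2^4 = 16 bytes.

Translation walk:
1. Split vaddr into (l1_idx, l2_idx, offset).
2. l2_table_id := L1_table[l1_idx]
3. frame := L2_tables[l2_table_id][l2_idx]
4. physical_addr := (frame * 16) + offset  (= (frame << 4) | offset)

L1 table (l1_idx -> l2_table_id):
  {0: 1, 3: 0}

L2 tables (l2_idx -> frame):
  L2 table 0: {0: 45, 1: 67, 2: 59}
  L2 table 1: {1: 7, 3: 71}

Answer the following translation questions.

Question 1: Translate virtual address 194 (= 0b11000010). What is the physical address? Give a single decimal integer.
Answer: 722

Derivation:
vaddr = 194 = 0b11000010
Split: l1_idx=3, l2_idx=0, offset=2
L1[3] = 0
L2[0][0] = 45
paddr = 45 * 16 + 2 = 722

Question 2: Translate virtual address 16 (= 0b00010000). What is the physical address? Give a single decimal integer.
vaddr = 16 = 0b00010000
Split: l1_idx=0, l2_idx=1, offset=0
L1[0] = 1
L2[1][1] = 7
paddr = 7 * 16 + 0 = 112

Answer: 112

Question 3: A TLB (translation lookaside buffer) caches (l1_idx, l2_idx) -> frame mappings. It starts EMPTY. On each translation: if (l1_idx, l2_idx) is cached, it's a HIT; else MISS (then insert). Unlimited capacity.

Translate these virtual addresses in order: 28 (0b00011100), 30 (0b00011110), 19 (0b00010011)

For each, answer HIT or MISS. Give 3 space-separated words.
vaddr=28: (0,1) not in TLB -> MISS, insert
vaddr=30: (0,1) in TLB -> HIT
vaddr=19: (0,1) in TLB -> HIT

Answer: MISS HIT HIT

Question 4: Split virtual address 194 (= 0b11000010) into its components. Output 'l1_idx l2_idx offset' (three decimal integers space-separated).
vaddr = 194 = 0b11000010
  top 2 bits -> l1_idx = 3
  next 2 bits -> l2_idx = 0
  bottom 4 bits -> offset = 2

Answer: 3 0 2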